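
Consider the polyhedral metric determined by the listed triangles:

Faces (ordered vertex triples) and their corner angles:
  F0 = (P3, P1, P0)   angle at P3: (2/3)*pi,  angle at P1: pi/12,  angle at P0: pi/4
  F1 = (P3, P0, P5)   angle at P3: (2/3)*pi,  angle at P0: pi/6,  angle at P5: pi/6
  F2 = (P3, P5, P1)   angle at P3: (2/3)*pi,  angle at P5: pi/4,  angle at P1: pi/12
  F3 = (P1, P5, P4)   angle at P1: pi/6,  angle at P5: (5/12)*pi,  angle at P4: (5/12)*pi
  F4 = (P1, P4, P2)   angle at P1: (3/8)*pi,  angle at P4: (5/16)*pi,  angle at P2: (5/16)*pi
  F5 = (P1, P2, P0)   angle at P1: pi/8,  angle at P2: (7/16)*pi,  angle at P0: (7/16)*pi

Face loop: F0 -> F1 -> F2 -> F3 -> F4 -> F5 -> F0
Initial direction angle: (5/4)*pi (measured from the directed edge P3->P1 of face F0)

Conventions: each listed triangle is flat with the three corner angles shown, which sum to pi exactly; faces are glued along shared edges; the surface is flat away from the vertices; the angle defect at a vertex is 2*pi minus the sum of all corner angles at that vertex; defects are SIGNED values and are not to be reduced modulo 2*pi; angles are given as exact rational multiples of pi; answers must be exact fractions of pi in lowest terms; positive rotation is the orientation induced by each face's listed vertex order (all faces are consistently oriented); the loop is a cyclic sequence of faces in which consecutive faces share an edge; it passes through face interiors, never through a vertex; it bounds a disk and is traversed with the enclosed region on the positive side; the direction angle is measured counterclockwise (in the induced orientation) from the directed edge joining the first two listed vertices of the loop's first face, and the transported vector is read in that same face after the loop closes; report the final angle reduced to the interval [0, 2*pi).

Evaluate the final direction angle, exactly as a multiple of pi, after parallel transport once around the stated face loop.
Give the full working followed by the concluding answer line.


enclosed vertex P1: corner angles sum to (5/6)*pi, defect = 2*pi - (5/6)*pi = (7/6)*pi
enclosed vertex P3: corner angles sum to 2*pi, defect = 2*pi - 2*pi = 0
transport around the loop rotates by the sum of enclosed defects; add to the initial angle mod 2*pi
final angle = (5/4)*pi + (7/6)*pi = (5/12)*pi (mod 2*pi)

Answer: final direction angle = (5/12)*pi


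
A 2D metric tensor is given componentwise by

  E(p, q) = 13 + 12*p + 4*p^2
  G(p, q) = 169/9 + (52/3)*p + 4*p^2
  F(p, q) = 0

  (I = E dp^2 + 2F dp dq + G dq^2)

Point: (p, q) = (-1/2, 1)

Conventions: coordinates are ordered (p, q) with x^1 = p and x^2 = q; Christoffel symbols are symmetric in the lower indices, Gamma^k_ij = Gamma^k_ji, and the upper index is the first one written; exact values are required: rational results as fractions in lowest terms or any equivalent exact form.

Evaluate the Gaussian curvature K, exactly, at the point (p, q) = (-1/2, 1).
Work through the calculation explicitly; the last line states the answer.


E = 8, F = 0, G = 100/9, EG - F^2 = 800/9 at the point
E_p = 8, E_q = 0, F_p = 0, F_q = 0, G_p = 40/3, G_q = 0
E_qq = 0, F_pq = 0, G_pp = 8
Apply the Brioschi formula K = (det M1 - det M2)/(EG - F^2)^2 over the derivative matrices of E, F, G.
M1 = [[-E_qq/2 + F_pq - G_pp/2, E_p/2, F_p - E_q/2], [F_q - G_p/2, E, F], [G_q/2, F, G]] = [[-4, 4, 0], [-20/3, 8, 0], [0, 0, 100/9]]; det M1 = -1600/27
M2 = [[0, E_q/2, G_p/2], [E_q/2, E, F], [G_p/2, F, G]] = [[0, 0, 20/3], [0, 8, 0], [20/3, 0, 100/9]]; det M2 = -3200/9
det M1 - det M2 = 8000/27; K = 8000/27 / (800/9)^2 = 3/80

Answer: K = 3/80


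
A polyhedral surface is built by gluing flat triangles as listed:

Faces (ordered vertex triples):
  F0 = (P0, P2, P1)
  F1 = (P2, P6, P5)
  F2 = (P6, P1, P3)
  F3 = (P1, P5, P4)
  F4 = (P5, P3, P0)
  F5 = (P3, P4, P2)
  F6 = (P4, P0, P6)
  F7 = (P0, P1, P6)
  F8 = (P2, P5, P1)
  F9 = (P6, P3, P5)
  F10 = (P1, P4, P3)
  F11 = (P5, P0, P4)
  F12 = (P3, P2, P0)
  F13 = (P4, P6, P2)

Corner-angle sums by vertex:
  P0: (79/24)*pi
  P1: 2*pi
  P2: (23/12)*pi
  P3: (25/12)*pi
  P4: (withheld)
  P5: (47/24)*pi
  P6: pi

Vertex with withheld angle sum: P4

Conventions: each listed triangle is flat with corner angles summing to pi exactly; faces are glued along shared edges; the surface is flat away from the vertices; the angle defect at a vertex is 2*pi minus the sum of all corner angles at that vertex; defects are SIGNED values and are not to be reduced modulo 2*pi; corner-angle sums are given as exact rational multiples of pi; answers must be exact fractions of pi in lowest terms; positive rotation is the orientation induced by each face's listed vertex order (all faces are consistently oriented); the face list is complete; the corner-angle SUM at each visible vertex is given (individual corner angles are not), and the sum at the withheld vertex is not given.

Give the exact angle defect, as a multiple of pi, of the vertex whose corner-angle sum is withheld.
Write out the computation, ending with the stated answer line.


V = 7, E = 21, F = 14; chi = V - E + F = 0
Gauss-Bonnet: total defect = 2*pi*chi = 0; visible defects sum to -pi/4

Answer: defect(P4) = pi/4


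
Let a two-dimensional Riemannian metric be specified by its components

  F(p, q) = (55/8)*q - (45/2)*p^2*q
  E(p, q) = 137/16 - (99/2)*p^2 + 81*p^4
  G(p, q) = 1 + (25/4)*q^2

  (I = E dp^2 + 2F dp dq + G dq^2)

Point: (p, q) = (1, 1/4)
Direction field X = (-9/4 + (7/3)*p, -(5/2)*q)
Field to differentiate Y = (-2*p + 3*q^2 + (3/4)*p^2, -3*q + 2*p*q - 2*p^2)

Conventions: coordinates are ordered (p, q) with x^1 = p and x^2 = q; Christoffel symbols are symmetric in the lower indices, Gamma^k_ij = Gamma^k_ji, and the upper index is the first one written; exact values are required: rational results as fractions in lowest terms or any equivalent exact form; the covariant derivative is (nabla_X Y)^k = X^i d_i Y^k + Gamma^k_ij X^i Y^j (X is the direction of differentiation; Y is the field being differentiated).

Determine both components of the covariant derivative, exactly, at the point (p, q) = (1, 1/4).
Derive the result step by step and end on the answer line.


E = 641/16, F = -125/32, G = 89/64 at the point
E_p = 225, E_q = 0, F_p = -45/4, F_q = -125/8, G_p = 0, G_q = 25/8
EG - F^2 = 2589/64;  g^inv = (64/2589) * [[89/64, 125/32], [125/32, 641/16]]
first-kind symbols [ij,l] = (1/2)(d_i g_jl + d_j g_il - d_l g_ij): [pp,p] = E_p/2 = 225/2, [pp,q] = F_p - E_q/2 = -45/4, [pq,p] = E_q/2 = 0, [pq,q] = G_p/2 = 0, [qq,p] = F_q - G_p/2 = -125/8, [qq,q] = G_q/2 = 25/16
Gamma^p_ij = (G*[ij,p] - F*[ij,q])/(EG - F^2), Gamma^q_ij = (E*[ij,q] - F*[ij,p])/(EG - F^2)
Gamma_ppp = 2400/863, Gamma_ppq = 0, Gamma_pqq = -1000/2589, Gamma_qpp = -240/863, Gamma_qpq = 0, Gamma_qqq = 100/2589
X = (1/12, -5/8), Y = (-17/16, -9/4) at the point

Answer: (nabla_X Y)^p = -73261/41424, (nabla_X Y)^q = 8539/20712


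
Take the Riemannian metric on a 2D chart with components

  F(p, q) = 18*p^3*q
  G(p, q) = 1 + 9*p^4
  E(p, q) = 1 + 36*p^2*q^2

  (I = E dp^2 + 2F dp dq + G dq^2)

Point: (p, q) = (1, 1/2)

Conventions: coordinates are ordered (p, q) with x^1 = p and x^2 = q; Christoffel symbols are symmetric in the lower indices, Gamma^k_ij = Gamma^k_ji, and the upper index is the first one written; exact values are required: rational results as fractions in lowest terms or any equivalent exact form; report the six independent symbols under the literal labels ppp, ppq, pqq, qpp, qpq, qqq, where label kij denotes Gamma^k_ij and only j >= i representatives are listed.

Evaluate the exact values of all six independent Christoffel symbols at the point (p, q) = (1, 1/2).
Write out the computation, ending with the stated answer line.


E = 10, F = 9, G = 10 at the point
E_p = 18, E_q = 36, F_p = 27, F_q = 18, G_p = 36, G_q = 0
EG - F^2 = 19;  g^inv = (1/19) * [[10, -9], [-9, 10]]
first-kind symbols [ij,l] = (1/2)(d_i g_jl + d_j g_il - d_l g_ij): [pp,p] = E_p/2 = 9, [pp,q] = F_p - E_q/2 = 9, [pq,p] = E_q/2 = 18, [pq,q] = G_p/2 = 18, [qq,p] = F_q - G_p/2 = 0, [qq,q] = G_q/2 = 0
Gamma^p_ij = (G*[ij,p] - F*[ij,q])/(EG - F^2), Gamma^q_ij = (E*[ij,q] - F*[ij,p])/(EG - F^2)

Answer: Gamma_ppp = 9/19, Gamma_ppq = 18/19, Gamma_pqq = 0, Gamma_qpp = 9/19, Gamma_qpq = 18/19, Gamma_qqq = 0


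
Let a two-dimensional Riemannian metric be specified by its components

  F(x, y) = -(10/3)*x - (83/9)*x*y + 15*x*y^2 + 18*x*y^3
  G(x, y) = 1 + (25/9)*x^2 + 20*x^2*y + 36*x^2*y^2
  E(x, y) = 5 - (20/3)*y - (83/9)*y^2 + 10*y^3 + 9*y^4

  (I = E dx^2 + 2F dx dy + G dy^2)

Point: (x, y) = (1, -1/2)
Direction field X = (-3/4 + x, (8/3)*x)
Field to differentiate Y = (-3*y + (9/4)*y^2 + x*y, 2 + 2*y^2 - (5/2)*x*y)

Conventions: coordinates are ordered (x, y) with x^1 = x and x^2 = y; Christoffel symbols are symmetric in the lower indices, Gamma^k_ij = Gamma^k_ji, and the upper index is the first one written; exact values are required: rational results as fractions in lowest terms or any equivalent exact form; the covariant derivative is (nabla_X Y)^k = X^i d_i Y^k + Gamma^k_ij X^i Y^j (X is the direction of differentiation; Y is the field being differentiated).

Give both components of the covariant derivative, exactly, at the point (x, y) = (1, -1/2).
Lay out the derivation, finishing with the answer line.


E = 769/144, F = 25/9, G = 25/9 at the point
E_x = 0, E_y = 50/9, F_x = 25/9, F_y = -193/18, G_x = 32/9, G_y = -16
EG - F^2 = 1025/144;  g^inv = (144/1025) * [[25/9, -25/9], [-25/9, 769/144]]
first-kind symbols [ij,l] = (1/2)(d_i g_jl + d_j g_il - d_l g_ij): [xx,x] = E_x/2 = 0, [xx,y] = F_x - E_y/2 = 0, [xy,x] = E_y/2 = 25/9, [xy,y] = G_x/2 = 16/9, [yy,x] = F_y - G_x/2 = -25/2, [yy,y] = G_y/2 = -8
Gamma^x_ij = (G*[ij,x] - F*[ij,y])/(EG - F^2), Gamma^y_ij = (E*[ij,y] - F*[ij,x])/(EG - F^2)
Gamma_xxx = 0, Gamma_xxy = 16/41, Gamma_xyy = -72/41, Gamma_yxx = 0, Gamma_yxy = 256/1025, Gamma_yyy = -1152/1025
X = (1/4, 8/3), Y = (25/16, 15/4) at the point

Answer: (nabla_X Y)^x = -8865/328, (nabla_X Y)^y = -213053/9840


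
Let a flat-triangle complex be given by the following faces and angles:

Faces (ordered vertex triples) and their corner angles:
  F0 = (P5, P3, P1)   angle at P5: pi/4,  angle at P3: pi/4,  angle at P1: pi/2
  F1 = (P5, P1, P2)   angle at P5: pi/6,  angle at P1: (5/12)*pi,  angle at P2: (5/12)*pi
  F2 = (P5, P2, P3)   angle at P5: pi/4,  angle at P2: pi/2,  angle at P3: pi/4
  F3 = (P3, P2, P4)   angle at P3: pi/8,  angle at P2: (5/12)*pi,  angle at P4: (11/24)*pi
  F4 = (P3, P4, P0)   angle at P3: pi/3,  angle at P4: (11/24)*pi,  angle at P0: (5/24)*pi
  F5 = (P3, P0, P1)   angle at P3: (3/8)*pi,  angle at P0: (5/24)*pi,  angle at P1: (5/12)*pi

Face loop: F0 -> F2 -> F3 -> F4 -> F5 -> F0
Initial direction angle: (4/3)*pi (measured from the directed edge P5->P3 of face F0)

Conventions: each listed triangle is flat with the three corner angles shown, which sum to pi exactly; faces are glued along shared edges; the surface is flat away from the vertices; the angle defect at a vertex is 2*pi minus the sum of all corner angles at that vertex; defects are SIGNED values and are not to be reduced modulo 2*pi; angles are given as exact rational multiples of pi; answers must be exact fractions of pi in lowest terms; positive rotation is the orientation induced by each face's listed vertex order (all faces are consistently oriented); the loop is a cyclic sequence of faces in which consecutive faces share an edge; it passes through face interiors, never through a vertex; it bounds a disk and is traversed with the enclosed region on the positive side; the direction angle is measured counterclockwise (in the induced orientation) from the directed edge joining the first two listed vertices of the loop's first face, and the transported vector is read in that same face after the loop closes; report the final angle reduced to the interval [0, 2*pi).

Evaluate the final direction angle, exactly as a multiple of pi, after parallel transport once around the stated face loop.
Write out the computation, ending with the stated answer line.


enclosed vertex P3: corner angles sum to (4/3)*pi, defect = 2*pi - (4/3)*pi = (2/3)*pi
by Gauss-Bonnet the loop rotates the vector by the enclosed defect sum (positive orientation, mod 2*pi)
final angle = (4/3)*pi + (2/3)*pi = 0 (mod 2*pi)

Answer: final direction angle = 0


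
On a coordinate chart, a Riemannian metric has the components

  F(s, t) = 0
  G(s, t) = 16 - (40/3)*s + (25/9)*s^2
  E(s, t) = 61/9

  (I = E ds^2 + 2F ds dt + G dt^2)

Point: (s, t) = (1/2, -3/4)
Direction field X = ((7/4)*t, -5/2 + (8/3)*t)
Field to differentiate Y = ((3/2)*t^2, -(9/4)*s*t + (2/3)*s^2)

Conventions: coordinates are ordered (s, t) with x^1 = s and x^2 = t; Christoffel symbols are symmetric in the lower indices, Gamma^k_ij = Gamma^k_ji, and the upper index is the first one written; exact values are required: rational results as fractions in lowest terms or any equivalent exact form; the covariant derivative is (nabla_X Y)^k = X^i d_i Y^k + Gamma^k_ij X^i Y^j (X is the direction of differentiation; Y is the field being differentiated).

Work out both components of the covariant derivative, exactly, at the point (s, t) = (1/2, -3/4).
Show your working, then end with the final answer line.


E = 61/9, F = 0, G = 361/36 at the point
E_s = 0, E_t = 0, F_s = 0, F_t = 0, G_s = -95/9, G_t = 0
EG - F^2 = 22021/324;  g^inv = (324/22021) * [[361/36, 0], [0, 61/9]]
first-kind symbols [ij,l] = (1/2)(d_i g_jl + d_j g_il - d_l g_ij): [ss,s] = E_s/2 = 0, [ss,t] = F_s - E_t/2 = 0, [st,s] = E_t/2 = 0, [st,t] = G_s/2 = -95/18, [tt,s] = F_t - G_s/2 = 95/18, [tt,t] = G_t/2 = 0
Gamma^s_ij = (G*[ij,s] - F*[ij,t])/(EG - F^2), Gamma^t_ij = (E*[ij,t] - F*[ij,s])/(EG - F^2)
Gamma_sss = 0, Gamma_sst = 0, Gamma_stt = 95/122, Gamma_tss = 0, Gamma_tst = -10/19, Gamma_ttt = 0
X = (-21/16, -9/2), Y = (27/32, 97/96) at the point

Answer: (nabla_X Y)^s = 51411/7808, (nabla_X Y)^t = 11355/2432


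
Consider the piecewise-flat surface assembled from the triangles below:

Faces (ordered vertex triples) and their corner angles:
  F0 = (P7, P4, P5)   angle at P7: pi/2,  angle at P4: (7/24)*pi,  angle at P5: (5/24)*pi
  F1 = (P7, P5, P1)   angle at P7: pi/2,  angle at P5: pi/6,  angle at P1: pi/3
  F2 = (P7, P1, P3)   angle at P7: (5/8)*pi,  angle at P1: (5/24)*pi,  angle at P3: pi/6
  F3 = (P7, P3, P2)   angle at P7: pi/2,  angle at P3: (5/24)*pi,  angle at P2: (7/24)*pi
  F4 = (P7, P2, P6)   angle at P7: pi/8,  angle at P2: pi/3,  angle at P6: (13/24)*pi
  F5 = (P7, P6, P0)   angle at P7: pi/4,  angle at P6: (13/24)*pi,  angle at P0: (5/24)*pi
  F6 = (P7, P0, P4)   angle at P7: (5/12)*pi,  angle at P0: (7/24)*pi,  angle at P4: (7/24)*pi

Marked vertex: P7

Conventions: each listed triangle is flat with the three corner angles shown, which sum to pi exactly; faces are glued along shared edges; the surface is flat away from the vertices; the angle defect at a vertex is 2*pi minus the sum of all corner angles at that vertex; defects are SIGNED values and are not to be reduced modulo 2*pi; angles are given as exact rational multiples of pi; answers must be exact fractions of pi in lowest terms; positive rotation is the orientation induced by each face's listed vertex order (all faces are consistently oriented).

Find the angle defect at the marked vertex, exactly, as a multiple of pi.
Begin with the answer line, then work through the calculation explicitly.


Answer: defect(P7) = (-11/12)*pi

Sum of corner angles at P7: (35/12)*pi
defect = 2*pi - (35/12)*pi


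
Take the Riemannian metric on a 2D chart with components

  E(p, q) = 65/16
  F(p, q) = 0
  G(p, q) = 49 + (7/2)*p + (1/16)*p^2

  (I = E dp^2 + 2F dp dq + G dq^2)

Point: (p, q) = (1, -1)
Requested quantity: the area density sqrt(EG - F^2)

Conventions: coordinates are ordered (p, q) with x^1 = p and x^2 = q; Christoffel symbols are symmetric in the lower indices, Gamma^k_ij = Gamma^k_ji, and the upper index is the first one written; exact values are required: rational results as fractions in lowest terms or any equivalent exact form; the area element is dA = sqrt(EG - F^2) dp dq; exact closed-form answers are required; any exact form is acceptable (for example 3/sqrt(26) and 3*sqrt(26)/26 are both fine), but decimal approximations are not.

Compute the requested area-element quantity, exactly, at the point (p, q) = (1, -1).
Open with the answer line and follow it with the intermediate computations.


Answer: sqrt(EG - F^2) = 29*sqrt(65)/16

E = 65/16, F = 0, G = 841/16; EG - F^2 = 54665/256


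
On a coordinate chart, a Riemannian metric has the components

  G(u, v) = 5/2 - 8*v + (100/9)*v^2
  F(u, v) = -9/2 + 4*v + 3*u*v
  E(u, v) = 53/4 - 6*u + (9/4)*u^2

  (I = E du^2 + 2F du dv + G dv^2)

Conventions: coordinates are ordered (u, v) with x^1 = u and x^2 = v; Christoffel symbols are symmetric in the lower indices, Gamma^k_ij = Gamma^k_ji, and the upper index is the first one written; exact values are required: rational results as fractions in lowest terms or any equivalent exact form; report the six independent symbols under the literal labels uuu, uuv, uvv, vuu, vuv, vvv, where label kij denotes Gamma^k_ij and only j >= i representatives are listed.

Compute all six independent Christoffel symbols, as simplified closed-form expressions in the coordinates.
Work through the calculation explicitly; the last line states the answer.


E = 53/4 - 6*u + (9/4)*u^2; F = -9/2 + 4*v + 3*u*v; G = 5/2 - 8*v + (100/9)*v^2
Gamma^k_ij = (1/2) g^{kl} (d_i g_jl + d_j g_il - d_l g_ij), with g^inv = (1/(EG-F^2)) [[G, -F], [-F, E]]
first partials: E_u = -6 + (9/2)*u, E_v = 0, F_u = 3*v, F_v = 4 + 3*u, G_u = 0, G_v = -8 + (200/9)*v
D = EG - F^2 = 103/8 - 70*v - 15*u + (1181/9)*v^2 + 75*u*v + (45/8)*u^2 - (272/3)*u*v^2 - 18*u^2*v + 16*u^2*v^2
expanded: Gamma^u_uu = (G E_u - 2F F_u + F E_v)/(2D), Gamma^u_uv = (G E_v - F G_u)/(2D), Gamma^u_vv = (2G F_v - G G_u - F G_v)/(2D), Gamma^v_uu = (2E F_u - E E_v - F E_u)/(2D), Gamma^v_uv = (E G_u - F E_v)/(2D), Gamma^v_vv = (E G_v - 2F F_v + F G_u)/(2D); substitute and cancel common factors

Answer: Gamma_uuu = (1152*u*v^2 - 1296*u*v + 405*u - 3264*v^2 + 2700*v - 540)/(1152*u^2*v^2 - 1296*u^2*v + 405*u^2 - 6528*u*v^2 + 5400*u*v - 1080*u + 9448*v^2 - 5040*v + 927), Gamma_uuv = 0, Gamma_uvv = (-864*u*v + 540*u + 2448*v - 576)/(1152*u^2*v^2 - 1296*u^2*v + 405*u^2 - 6528*u*v^2 + 5400*u*v - 1080*u + 9448*v^2 - 5040*v + 927), Gamma_vuu = (-1296*u*v + 729*u + 3726*v - 972)/(1152*u^2*v^2 - 1296*u^2*v + 405*u^2 - 6528*u*v^2 + 5400*u*v - 1080*u + 9448*v^2 - 5040*v + 927), Gamma_vuv = 0, Gamma_vvv = (1152*u^2*v - 648*u^2 - 6528*u*v + 2700*u + 9448*v - 2520)/(1152*u^2*v^2 - 1296*u^2*v + 405*u^2 - 6528*u*v^2 + 5400*u*v - 1080*u + 9448*v^2 - 5040*v + 927)


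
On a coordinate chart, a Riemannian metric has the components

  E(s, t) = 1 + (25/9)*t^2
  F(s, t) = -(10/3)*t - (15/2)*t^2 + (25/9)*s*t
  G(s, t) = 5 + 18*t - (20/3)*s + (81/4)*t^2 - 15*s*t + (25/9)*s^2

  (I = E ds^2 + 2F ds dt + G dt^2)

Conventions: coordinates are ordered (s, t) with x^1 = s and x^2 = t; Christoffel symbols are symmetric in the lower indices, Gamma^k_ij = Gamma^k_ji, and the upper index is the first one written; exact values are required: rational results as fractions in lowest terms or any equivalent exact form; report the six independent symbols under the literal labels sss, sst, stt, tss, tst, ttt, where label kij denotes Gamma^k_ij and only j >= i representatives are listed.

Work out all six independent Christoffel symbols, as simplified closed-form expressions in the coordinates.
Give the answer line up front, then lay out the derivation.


Answer: Gamma_sss = 0, Gamma_sst = 100*t/(100*s^2 - 540*s*t - 240*s + 829*t^2 + 648*t + 180), Gamma_stt = -270*t/(100*s^2 - 540*s*t - 240*s + 829*t^2 + 648*t + 180), Gamma_tss = 0, Gamma_tst = (100*s - 270*t - 120)/(100*s^2 - 540*s*t - 240*s + 829*t^2 + 648*t + 180), Gamma_ttt = (-270*s + 729*t + 324)/(100*s^2 - 540*s*t - 240*s + 829*t^2 + 648*t + 180)

E = 1 + (25/9)*t^2; F = -(10/3)*t - (15/2)*t^2 + (25/9)*s*t; G = 5 + 18*t - (20/3)*s + (81/4)*t^2 - 15*s*t + (25/9)*s^2
Gamma^k_ij = (1/2) g^{kl} (d_i g_jl + d_j g_il - d_l g_ij), with g^inv = (1/(EG-F^2)) [[G, -F], [-F, E]]
first partials: E_s = 0, E_t = (50/9)*t, F_s = (25/9)*t, F_t = -10/3 - 15*t + (25/9)*s, G_s = -20/3 - 15*t + (50/9)*s, G_t = 18 + (81/2)*t - 15*s
D = EG - F^2 = 5 + 18*t - (20/3)*s + (829/36)*t^2 - 15*s*t + (25/9)*s^2
expanded: Gamma^s_ss = (G E_s - 2F F_s + F E_t)/(2D), Gamma^s_st = (G E_t - F G_s)/(2D), Gamma^s_tt = (2G F_t - G G_s - F G_t)/(2D), Gamma^t_ss = (2E F_s - E E_t - F E_s)/(2D), Gamma^t_st = (E G_s - F E_t)/(2D), Gamma^t_tt = (E G_t - 2F F_t + F G_s)/(2D); substitute and cancel common factors


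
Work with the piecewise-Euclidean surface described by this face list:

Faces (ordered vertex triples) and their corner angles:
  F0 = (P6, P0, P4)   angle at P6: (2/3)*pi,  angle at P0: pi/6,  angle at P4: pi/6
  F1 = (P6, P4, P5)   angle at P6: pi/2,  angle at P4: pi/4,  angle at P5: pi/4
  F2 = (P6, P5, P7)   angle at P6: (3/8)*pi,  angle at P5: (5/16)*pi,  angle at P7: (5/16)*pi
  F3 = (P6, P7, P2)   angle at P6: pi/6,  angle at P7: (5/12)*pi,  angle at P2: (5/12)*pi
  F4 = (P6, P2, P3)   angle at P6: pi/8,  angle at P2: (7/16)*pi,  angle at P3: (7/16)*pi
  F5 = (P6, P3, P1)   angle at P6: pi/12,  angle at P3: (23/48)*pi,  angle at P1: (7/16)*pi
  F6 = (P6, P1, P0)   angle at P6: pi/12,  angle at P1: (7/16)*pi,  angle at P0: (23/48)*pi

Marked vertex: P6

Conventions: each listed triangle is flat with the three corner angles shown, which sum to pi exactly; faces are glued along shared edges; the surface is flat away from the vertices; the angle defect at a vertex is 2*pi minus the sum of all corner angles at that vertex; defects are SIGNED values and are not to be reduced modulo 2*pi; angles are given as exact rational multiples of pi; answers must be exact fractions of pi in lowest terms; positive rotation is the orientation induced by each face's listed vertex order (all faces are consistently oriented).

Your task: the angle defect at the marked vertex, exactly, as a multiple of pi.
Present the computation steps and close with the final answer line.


Sum of corner angles at P6: 2*pi
defect = 2*pi - 2*pi

Answer: defect(P6) = 0


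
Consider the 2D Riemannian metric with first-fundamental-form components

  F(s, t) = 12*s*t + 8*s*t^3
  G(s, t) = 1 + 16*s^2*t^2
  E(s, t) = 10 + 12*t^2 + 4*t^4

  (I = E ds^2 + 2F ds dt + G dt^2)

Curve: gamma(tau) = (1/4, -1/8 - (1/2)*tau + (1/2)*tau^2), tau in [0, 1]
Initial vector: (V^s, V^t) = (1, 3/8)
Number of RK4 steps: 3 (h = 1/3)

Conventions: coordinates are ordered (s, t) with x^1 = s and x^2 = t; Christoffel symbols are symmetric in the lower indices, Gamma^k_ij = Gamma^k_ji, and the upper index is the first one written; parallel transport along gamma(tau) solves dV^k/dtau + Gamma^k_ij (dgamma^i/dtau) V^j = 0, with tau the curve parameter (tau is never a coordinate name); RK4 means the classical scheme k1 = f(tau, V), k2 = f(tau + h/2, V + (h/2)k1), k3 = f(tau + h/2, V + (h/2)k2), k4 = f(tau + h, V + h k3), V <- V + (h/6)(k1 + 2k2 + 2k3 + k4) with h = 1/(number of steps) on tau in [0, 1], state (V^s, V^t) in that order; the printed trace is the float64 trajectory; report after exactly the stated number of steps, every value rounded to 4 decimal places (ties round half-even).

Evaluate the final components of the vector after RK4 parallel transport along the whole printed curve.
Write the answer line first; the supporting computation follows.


Answer: V^s = 1.0000, V^t = 0.3750

gamma'(tau) = (0, -1/2 + tau); f(tau, V)^k = -Gamma^k_ij(gamma(tau)) gamma'^i(tau) V^j; h = 1/3; intermediate values shown to 6 dp
curve data and Christoffel symbols at the stage parameters:
  tau = 0.000000: gamma = (0.250000, -0.125000), gamma' = (0.000000, -0.500000); Gamma_sss = 0.000000, Gamma_sst = -0.148531, Gamma_stt = 0.297062, Gamma_tss = 0.000000, Gamma_tst = 0.006125, Gamma_ttt = -0.012250
  tau = 0.166667: gamma = (0.250000, -0.194444), gamma' = (0.000000, -0.333333); Gamma_sss = 0.000000, Gamma_sst = -0.227884, Gamma_stt = 0.292993, Gamma_tss = 0.000000, Gamma_tst = 0.014407, Gamma_ttt = -0.018523
  tau = 0.333333: gamma = (0.250000, -0.236111), gamma' = (0.000000, -0.166667); Gamma_sss = 0.000000, Gamma_sst = -0.273688, Gamma_stt = 0.289788, Gamma_tss = 0.000000, Gamma_tst = 0.020768, Gamma_ttt = -0.021990
  tau = 0.500000: gamma = (0.250000, -0.250000), gamma' = (0.000000, 0.000000); Gamma_sss = 0.000000, Gamma_sst = -0.288600, Gamma_stt = 0.288600, Gamma_tss = 0.000000, Gamma_tst = 0.023088, Gamma_ttt = -0.023088
  tau = 0.666667: gamma = (0.250000, -0.236111), gamma' = (0.000000, 0.166667); Gamma_sss = 0.000000, Gamma_sst = -0.273688, Gamma_stt = 0.289788, Gamma_tss = 0.000000, Gamma_tst = 0.020768, Gamma_ttt = -0.021990
  tau = 0.833333: gamma = (0.250000, -0.194444), gamma' = (0.000000, 0.333333); Gamma_sss = 0.000000, Gamma_sst = -0.227884, Gamma_stt = 0.292993, Gamma_tss = 0.000000, Gamma_tst = 0.014407, Gamma_ttt = -0.018523
  tau = 1.000000: gamma = (0.250000, -0.125000), gamma' = (0.000000, 0.500000); Gamma_sss = 0.000000, Gamma_sst = -0.148531, Gamma_stt = 0.297062, Gamma_tss = 0.000000, Gamma_tst = 0.006125, Gamma_ttt = -0.012250
step 0: V^s = 1.0000, V^t = 0.3750
step 1: k1 = (-0.018566, 0.000766), k2 = (-0.039090, 0.002471), k3 = (-0.038802, 0.002453), k4 = (-0.026874, 0.002039); V <- V + (h/6)(k1 + 2k2 + 2k3 + k4): V^s = 0.9888, V^t = 0.3757
step 2: k1 = (-0.026959, 0.002046), k2 = (0.000000, 0.000000), k3 = (0.000000, 0.000000), k4 = (0.026959, -0.002046); V <- V + (h/6)(k1 + 2k2 + 2k3 + k4): V^s = 0.9888, V^t = 0.3757
step 3: k1 = (0.026959, -0.002046), k2 = (0.038794, -0.002453), k3 = (0.038950, -0.002462), k4 = (0.018718, -0.000772); V <- V + (h/6)(k1 + 2k2 + 2k3 + k4): V^s = 1.0000, V^t = 0.3750


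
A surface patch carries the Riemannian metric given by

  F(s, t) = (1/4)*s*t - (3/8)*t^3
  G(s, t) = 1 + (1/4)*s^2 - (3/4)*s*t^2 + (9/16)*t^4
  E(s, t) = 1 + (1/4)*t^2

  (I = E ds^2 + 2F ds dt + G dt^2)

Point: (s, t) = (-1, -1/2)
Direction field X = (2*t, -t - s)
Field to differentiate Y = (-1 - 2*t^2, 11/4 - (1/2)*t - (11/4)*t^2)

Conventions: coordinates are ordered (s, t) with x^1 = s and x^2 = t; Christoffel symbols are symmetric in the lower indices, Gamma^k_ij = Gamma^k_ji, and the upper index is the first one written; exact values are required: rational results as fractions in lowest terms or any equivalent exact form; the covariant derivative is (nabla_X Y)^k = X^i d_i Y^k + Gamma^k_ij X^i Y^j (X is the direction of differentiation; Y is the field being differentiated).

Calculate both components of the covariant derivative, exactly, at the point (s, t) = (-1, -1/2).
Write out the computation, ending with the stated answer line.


E = 17/16, F = 11/64, G = 377/256 at the point
E_s = 0, E_t = -1/4, F_s = -1/8, F_t = -17/32, G_s = -11/16, G_t = -33/32
EG - F^2 = 393/256;  g^inv = (256/393) * [[377/256, -11/64], [-11/64, 17/16]]
first-kind symbols [ij,l] = (1/2)(d_i g_jl + d_j g_il - d_l g_ij): [ss,s] = E_s/2 = 0, [ss,t] = F_s - E_t/2 = 0, [st,s] = E_t/2 = -1/8, [st,t] = G_s/2 = -11/32, [tt,s] = F_t - G_s/2 = -3/16, [tt,t] = G_t/2 = -33/64
Gamma^s_ij = (G*[ij,s] - F*[ij,t])/(EG - F^2), Gamma^t_ij = (E*[ij,t] - F*[ij,s])/(EG - F^2)
Gamma_sss = 0, Gamma_sst = -32/393, Gamma_stt = -16/131, Gamma_tss = 0, Gamma_tst = -88/393, Gamma_ttt = -44/131
X = (-1, 3/2), Y = (-3/2, 37/16) at the point

Answer: (nabla_X Y)^s = 2317/786, (nabla_X Y)^t = 1270/393


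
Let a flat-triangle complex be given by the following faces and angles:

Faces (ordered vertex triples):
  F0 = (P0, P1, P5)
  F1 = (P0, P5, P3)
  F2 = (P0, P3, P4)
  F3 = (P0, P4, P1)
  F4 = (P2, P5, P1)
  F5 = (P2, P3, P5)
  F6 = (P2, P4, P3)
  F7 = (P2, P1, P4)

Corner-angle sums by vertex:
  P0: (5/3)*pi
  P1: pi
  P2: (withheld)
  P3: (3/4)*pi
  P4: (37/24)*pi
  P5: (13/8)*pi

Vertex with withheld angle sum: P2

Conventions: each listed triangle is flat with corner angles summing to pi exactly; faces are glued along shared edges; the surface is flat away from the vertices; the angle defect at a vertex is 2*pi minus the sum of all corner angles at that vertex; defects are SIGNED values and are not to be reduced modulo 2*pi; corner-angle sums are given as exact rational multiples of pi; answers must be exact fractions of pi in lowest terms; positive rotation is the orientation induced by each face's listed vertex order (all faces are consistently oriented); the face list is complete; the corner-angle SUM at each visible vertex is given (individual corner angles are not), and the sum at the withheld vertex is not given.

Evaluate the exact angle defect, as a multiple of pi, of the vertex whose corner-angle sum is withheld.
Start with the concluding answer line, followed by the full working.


Answer: defect(P2) = (7/12)*pi

V = 6, E = 12, F = 8; chi = V - E + F = 2
Gauss-Bonnet: total defect = 2*pi*chi = 4*pi; visible defects sum to (41/12)*pi


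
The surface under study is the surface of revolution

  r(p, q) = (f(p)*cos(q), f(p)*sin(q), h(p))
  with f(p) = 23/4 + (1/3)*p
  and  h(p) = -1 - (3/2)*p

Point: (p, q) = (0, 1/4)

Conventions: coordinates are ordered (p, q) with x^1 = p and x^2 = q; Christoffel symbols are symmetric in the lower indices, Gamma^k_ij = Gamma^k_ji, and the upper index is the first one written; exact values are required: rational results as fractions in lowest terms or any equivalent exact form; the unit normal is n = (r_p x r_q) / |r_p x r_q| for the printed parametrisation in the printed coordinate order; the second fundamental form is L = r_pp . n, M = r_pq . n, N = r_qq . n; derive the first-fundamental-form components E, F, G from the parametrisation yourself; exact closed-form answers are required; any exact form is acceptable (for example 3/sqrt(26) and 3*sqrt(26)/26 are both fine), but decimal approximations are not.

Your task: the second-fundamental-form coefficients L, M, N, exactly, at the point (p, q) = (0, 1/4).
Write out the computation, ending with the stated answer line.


f = 23/4, f' = 1/3, f'' = 0, h' = -3/2, h'' = 0
E = 85/36, F = 0, G = 529/16; answer radicand W^2 = 85/36
unnormalised second-form numerators: l = 0, m = 0, n = -69/8; L = l/sqrt(85/36), and similarly M = m/sqrt(W^2), N = n/sqrt(W^2)

Answer: L = 0, M = 0, N = -207*sqrt(85)/340


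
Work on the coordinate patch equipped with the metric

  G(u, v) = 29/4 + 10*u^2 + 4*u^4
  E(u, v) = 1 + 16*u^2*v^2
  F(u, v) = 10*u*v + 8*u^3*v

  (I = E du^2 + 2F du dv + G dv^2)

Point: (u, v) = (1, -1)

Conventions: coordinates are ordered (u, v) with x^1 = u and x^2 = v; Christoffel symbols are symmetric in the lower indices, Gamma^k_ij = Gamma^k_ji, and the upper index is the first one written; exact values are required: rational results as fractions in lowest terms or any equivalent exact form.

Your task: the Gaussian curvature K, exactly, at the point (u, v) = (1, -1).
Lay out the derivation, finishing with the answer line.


E = 17, F = -18, G = 85/4, EG - F^2 = 149/4 at the point
E_u = 32, E_v = -32, F_u = -34, F_v = 18, G_u = 36, G_v = 0
E_vv = 32, F_uv = 34, G_uu = 68
K follows from Brioschi's formula, (det M1 - det M2)/(EG - F^2)^2.
M1 = [[-E_vv/2 + F_uv - G_uu/2, E_u/2, F_u - E_v/2], [F_v - G_u/2, E, F], [G_v/2, F, G]] = [[-16, 16, -18], [0, 17, -18], [0, -18, 85/4]]; det M1 = -596
M2 = [[0, E_v/2, G_u/2], [E_v/2, E, F], [G_u/2, F, G]] = [[0, -16, 18], [-16, 17, -18], [18, -18, 85/4]]; det M2 = -580
det M1 - det M2 = -16; K = -16 / (149/4)^2 = -256/22201

Answer: K = -256/22201


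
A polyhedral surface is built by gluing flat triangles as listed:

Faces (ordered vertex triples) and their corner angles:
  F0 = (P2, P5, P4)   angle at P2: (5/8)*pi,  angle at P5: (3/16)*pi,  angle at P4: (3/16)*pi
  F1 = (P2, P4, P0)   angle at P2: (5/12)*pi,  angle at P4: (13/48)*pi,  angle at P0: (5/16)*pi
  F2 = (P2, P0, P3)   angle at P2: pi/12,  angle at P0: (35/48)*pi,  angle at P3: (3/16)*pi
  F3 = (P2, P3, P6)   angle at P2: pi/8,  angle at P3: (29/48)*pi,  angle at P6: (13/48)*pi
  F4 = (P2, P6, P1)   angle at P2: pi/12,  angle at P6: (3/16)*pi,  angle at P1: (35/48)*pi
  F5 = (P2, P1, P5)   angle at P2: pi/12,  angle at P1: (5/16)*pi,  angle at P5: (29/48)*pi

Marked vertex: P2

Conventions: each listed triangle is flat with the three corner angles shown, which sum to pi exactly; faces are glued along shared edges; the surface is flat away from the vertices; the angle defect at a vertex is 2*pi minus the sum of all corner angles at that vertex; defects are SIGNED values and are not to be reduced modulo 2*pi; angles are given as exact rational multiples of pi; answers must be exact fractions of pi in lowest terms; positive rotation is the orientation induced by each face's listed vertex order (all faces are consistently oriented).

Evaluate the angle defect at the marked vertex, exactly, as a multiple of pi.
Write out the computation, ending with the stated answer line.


Sum of corner angles at P2: (17/12)*pi
defect = 2*pi - (17/12)*pi

Answer: defect(P2) = (7/12)*pi


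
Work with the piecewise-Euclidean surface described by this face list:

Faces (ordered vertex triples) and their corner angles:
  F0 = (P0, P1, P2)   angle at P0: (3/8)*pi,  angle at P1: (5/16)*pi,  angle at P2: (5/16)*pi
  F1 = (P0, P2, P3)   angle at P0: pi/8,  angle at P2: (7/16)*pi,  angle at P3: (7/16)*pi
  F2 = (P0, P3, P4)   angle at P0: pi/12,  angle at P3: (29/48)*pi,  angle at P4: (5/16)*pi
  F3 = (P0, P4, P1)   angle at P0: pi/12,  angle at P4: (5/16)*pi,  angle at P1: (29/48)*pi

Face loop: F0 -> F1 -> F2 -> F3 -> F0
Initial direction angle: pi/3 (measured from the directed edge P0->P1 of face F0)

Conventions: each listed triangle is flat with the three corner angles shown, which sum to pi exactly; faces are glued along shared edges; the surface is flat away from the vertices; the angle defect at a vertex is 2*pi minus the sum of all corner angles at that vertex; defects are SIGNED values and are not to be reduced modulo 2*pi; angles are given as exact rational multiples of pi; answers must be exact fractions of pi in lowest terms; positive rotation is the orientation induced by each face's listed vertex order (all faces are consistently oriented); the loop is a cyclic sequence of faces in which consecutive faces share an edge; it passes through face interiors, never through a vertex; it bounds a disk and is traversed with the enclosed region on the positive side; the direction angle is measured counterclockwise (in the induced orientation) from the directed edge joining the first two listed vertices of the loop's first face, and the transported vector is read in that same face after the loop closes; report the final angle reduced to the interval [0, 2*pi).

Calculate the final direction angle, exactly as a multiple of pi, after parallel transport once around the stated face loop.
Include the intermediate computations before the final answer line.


enclosed vertex P0: corner angles sum to (2/3)*pi, defect = 2*pi - (2/3)*pi = (4/3)*pi
final direction = starting direction + enclosed defect total, reduced mod 2*pi (induced orientation)
final angle = pi/3 + (4/3)*pi = (5/3)*pi (mod 2*pi)

Answer: final direction angle = (5/3)*pi


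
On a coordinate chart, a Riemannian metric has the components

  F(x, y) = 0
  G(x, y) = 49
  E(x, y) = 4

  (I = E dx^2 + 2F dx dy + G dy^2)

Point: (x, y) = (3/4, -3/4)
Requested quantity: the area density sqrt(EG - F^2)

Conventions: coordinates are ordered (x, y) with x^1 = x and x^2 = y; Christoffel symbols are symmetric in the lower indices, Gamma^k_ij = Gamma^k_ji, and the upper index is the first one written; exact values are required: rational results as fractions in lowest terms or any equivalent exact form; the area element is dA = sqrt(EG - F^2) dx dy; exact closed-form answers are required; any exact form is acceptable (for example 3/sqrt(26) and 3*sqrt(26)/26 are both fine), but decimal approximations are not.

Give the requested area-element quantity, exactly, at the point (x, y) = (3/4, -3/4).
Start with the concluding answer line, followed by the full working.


Answer: sqrt(EG - F^2) = 14

E = 4, F = 0, G = 49; EG - F^2 = 196


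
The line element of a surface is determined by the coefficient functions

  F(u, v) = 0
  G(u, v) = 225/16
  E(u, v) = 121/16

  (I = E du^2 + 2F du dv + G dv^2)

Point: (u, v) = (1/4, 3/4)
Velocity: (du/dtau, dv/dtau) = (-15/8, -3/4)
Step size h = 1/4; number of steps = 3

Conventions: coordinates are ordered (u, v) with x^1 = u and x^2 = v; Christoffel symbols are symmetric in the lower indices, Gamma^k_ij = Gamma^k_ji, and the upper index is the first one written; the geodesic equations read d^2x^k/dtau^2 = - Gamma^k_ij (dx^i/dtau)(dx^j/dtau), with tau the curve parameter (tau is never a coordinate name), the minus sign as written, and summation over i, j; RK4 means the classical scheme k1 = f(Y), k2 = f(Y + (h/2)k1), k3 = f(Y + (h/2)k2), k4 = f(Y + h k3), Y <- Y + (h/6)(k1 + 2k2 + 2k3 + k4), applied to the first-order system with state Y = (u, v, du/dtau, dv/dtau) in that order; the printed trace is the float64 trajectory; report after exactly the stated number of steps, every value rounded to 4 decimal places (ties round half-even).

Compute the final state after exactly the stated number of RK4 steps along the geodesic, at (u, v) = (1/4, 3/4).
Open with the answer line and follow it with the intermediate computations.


Answer: u = -1.1562, v = 0.1875, du/dtau = -1.8750, dv/dtau = -0.7500

f(Y) = (du/dtau, dv/dtau, -Gamma^u_ij Y'^i Y'^j, -Gamma^v_ij Y'^i Y'^j) with the Gammas evaluated at the stage position; h = 0.250000; intermediate values shown to 6 dp
step 0: u = 0.2500, v = 0.7500, du/dtau = -1.8750, dv/dtau = -0.7500
step 1:
  k1: at (u, v) = (0.250000, 0.750000), (du/dtau, dv/dtau) = (-1.875000, -0.750000); Gamma_uuu = 0.000000, Gamma_uuv = 0.000000, Gamma_uvv = 0.000000, Gamma_vuu = 0.000000, Gamma_vuv = 0.000000, Gamma_vvv = 0.000000; k1 = (-1.875000, -0.750000, 0.000000, 0.000000)
  k2: at (u, v) = (0.015625, 0.656250), (du/dtau, dv/dtau) = (-1.875000, -0.750000); Gamma_uuu = 0.000000, Gamma_uuv = 0.000000, Gamma_uvv = 0.000000, Gamma_vuu = 0.000000, Gamma_vuv = 0.000000, Gamma_vvv = 0.000000; k2 = (-1.875000, -0.750000, 0.000000, 0.000000)
  k3: at (u, v) = (0.015625, 0.656250), (du/dtau, dv/dtau) = (-1.875000, -0.750000); Gamma_uuu = 0.000000, Gamma_uuv = 0.000000, Gamma_uvv = 0.000000, Gamma_vuu = 0.000000, Gamma_vuv = 0.000000, Gamma_vvv = 0.000000; k3 = (-1.875000, -0.750000, 0.000000, 0.000000)
  k4: at (u, v) = (-0.218750, 0.562500), (du/dtau, dv/dtau) = (-1.875000, -0.750000); Gamma_uuu = 0.000000, Gamma_uuv = 0.000000, Gamma_uvv = 0.000000, Gamma_vuu = 0.000000, Gamma_vuv = 0.000000, Gamma_vvv = 0.000000; k4 = (-1.875000, -0.750000, 0.000000, 0.000000)
  Y <- Y + (h/6)(k1 + 2k2 + 2k3 + k4): u = -0.2188, v = 0.5625, du/dtau = -1.8750, dv/dtau = -0.7500
step 2:
  k1: at (u, v) = (-0.218750, 0.562500), (du/dtau, dv/dtau) = (-1.875000, -0.750000); Gamma_uuu = 0.000000, Gamma_uuv = 0.000000, Gamma_uvv = 0.000000, Gamma_vuu = 0.000000, Gamma_vuv = 0.000000, Gamma_vvv = 0.000000; k1 = (-1.875000, -0.750000, 0.000000, 0.000000)
  k2: at (u, v) = (-0.453125, 0.468750), (du/dtau, dv/dtau) = (-1.875000, -0.750000); Gamma_uuu = 0.000000, Gamma_uuv = 0.000000, Gamma_uvv = 0.000000, Gamma_vuu = 0.000000, Gamma_vuv = 0.000000, Gamma_vvv = 0.000000; k2 = (-1.875000, -0.750000, 0.000000, 0.000000)
  k3: at (u, v) = (-0.453125, 0.468750), (du/dtau, dv/dtau) = (-1.875000, -0.750000); Gamma_uuu = 0.000000, Gamma_uuv = 0.000000, Gamma_uvv = 0.000000, Gamma_vuu = 0.000000, Gamma_vuv = 0.000000, Gamma_vvv = 0.000000; k3 = (-1.875000, -0.750000, 0.000000, 0.000000)
  k4: at (u, v) = (-0.687500, 0.375000), (du/dtau, dv/dtau) = (-1.875000, -0.750000); Gamma_uuu = 0.000000, Gamma_uuv = 0.000000, Gamma_uvv = 0.000000, Gamma_vuu = 0.000000, Gamma_vuv = 0.000000, Gamma_vvv = 0.000000; k4 = (-1.875000, -0.750000, 0.000000, 0.000000)
  Y <- Y + (h/6)(k1 + 2k2 + 2k3 + k4): u = -0.6875, v = 0.3750, du/dtau = -1.8750, dv/dtau = -0.7500
step 3:
  k1: at (u, v) = (-0.687500, 0.375000), (du/dtau, dv/dtau) = (-1.875000, -0.750000); Gamma_uuu = 0.000000, Gamma_uuv = 0.000000, Gamma_uvv = 0.000000, Gamma_vuu = 0.000000, Gamma_vuv = 0.000000, Gamma_vvv = 0.000000; k1 = (-1.875000, -0.750000, 0.000000, 0.000000)
  k2: at (u, v) = (-0.921875, 0.281250), (du/dtau, dv/dtau) = (-1.875000, -0.750000); Gamma_uuu = 0.000000, Gamma_uuv = 0.000000, Gamma_uvv = 0.000000, Gamma_vuu = 0.000000, Gamma_vuv = 0.000000, Gamma_vvv = 0.000000; k2 = (-1.875000, -0.750000, 0.000000, 0.000000)
  k3: at (u, v) = (-0.921875, 0.281250), (du/dtau, dv/dtau) = (-1.875000, -0.750000); Gamma_uuu = 0.000000, Gamma_uuv = 0.000000, Gamma_uvv = 0.000000, Gamma_vuu = 0.000000, Gamma_vuv = 0.000000, Gamma_vvv = 0.000000; k3 = (-1.875000, -0.750000, 0.000000, 0.000000)
  k4: at (u, v) = (-1.156250, 0.187500), (du/dtau, dv/dtau) = (-1.875000, -0.750000); Gamma_uuu = 0.000000, Gamma_uuv = 0.000000, Gamma_uvv = 0.000000, Gamma_vuu = 0.000000, Gamma_vuv = 0.000000, Gamma_vvv = 0.000000; k4 = (-1.875000, -0.750000, 0.000000, 0.000000)
  Y <- Y + (h/6)(k1 + 2k2 + 2k3 + k4): u = -1.1562, v = 0.1875, du/dtau = -1.8750, dv/dtau = -0.7500
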